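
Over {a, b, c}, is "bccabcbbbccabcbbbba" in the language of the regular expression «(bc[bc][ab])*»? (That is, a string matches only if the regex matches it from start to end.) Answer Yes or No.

No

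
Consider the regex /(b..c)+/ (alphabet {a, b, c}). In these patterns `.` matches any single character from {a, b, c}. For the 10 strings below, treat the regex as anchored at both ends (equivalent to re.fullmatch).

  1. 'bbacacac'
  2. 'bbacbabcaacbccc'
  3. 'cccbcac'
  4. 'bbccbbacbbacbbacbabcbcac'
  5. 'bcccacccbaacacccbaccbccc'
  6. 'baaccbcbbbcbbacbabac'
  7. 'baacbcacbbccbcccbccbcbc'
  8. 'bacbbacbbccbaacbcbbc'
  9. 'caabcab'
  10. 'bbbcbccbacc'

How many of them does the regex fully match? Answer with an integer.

1 → no match
2 → no match
3 → no match — must start with 'b'
4 → match
5 → no match
6 → no match
7 → no match
8 → no match
9 → no match — must start with 'b'
10 → no match
Total matched: 1

1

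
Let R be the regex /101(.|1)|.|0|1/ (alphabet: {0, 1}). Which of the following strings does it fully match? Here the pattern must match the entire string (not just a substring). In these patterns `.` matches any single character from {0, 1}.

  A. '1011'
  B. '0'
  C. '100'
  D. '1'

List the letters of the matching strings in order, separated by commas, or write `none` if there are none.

A → match
B → match
C → no match
D → match

A, B, D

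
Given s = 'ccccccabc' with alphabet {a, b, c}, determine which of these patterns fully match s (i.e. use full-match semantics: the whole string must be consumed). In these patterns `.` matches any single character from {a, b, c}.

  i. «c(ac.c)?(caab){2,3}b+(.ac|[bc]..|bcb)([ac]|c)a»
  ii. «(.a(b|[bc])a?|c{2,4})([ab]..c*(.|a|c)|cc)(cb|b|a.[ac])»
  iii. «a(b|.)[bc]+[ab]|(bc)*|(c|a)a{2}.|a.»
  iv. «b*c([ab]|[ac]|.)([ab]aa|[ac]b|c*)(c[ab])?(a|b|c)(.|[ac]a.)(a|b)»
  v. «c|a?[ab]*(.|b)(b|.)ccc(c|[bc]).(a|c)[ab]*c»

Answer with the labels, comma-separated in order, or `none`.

ii

i → no match — must end with 'a'
ii → match
iii → no match
iv → no match
v → no match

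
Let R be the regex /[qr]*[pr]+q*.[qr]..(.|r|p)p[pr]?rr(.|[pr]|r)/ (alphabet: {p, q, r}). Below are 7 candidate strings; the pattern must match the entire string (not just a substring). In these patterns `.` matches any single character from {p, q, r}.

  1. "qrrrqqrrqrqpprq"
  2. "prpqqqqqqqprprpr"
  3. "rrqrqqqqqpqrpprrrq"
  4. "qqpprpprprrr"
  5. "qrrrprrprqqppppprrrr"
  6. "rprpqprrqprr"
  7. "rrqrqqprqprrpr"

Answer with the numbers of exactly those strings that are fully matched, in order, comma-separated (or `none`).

4

1 → no match
2 → no match
3 → no match
4 → match
5 → no match
6 → no match
7 → no match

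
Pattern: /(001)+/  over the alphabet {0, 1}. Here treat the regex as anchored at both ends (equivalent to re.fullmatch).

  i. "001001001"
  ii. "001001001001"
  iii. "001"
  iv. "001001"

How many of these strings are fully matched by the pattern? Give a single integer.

4

i → match
ii → match
iii → match
iv → match
Total matched: 4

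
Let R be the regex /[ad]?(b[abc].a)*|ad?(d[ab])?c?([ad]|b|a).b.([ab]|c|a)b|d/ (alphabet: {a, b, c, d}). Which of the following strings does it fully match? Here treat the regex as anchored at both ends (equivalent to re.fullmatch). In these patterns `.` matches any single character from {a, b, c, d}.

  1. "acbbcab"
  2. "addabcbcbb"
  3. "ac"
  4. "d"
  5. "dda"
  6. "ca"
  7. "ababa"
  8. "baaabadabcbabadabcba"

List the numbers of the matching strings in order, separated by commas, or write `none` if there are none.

2, 4, 7, 8

1 → no match
2 → match
3 → no match
4 → match
5 → no match
6 → no match
7 → match
8 → match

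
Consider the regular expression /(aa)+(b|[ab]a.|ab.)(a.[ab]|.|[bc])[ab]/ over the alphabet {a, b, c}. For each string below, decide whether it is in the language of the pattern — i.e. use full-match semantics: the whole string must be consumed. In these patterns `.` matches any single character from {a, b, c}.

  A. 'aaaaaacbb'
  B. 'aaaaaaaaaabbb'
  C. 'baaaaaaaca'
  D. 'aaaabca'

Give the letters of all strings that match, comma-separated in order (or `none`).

A. 'aaaaaacbb' → match
B → match
C. 'baaaaaaaca' → no match — must start with 'aa'
D. 'aaaabca' → match

A, B, D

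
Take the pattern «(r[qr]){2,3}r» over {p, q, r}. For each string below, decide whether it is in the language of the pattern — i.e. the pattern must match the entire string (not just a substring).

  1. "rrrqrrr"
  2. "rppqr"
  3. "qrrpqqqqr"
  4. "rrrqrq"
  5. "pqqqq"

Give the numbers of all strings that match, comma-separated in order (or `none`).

1

1 → match
2 → no match
3 → no match — must start with "r"
4 → no match — must end with "r"
5 → no match — must start with "r"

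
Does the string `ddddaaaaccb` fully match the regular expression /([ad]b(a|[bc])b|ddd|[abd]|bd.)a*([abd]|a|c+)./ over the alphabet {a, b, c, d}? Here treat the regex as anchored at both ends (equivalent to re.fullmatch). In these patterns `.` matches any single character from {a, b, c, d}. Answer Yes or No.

No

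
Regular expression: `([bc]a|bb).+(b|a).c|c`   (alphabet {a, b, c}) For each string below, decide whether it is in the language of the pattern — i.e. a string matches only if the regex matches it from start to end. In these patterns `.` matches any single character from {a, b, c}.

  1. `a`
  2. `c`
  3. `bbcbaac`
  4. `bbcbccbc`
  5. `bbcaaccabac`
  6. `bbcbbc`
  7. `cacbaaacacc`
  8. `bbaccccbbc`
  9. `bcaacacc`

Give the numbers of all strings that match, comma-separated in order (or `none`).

2, 3, 5, 6, 7, 8

1. `a` → no match — must end with `c`
2. `c` → match
3. `bbcbaac` → match
4. `bbcbccbc` → no match
5. `bbcaaccabac` → match
6. `bbcbbc` → match
7. `cacbaaacacc` → match
8. `bbaccccbbc` → match
9. `bcaacacc` → no match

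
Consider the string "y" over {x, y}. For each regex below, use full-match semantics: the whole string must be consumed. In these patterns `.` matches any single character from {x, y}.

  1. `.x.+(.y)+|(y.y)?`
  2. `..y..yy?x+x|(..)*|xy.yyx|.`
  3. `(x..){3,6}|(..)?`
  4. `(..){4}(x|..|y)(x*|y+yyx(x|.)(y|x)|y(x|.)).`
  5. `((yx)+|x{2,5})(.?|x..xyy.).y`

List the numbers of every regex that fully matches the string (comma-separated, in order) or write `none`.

1 → no match
2 → match
3 → no match
4 → no match
5 → no match

2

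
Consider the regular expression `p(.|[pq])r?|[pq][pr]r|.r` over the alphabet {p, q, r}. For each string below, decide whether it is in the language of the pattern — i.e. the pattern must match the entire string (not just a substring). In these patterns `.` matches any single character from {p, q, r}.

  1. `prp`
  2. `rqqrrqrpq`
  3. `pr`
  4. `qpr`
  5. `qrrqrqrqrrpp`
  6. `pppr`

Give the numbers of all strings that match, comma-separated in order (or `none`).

1. `prp` → no match
2. `rqqrrqrpq` → no match
3. `pr` → match
4. `qpr` → match
5. `qrrqrqrqrrpp` → no match
6. `pppr` → no match

3, 4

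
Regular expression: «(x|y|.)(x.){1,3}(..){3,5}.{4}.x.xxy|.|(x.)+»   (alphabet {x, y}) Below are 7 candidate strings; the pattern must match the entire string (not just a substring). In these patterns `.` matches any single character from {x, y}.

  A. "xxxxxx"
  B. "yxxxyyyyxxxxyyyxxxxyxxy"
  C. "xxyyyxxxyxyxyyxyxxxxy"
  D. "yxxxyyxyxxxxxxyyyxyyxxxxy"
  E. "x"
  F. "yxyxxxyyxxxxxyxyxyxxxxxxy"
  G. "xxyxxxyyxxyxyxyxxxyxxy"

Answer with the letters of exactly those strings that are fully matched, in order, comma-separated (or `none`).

A → match
B → match
C → match
D → match
E → match
F → match
G → no match

A, B, C, D, E, F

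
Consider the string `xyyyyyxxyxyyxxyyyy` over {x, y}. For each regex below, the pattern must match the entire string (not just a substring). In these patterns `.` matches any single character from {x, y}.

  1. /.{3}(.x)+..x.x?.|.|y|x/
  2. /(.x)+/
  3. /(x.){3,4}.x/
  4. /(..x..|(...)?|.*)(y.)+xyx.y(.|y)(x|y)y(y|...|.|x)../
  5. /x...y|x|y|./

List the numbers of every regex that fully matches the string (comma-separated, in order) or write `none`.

4

1 → no match
2 → no match — must end with `x`
3 → no match — must end with `x`
4 → match
5 → no match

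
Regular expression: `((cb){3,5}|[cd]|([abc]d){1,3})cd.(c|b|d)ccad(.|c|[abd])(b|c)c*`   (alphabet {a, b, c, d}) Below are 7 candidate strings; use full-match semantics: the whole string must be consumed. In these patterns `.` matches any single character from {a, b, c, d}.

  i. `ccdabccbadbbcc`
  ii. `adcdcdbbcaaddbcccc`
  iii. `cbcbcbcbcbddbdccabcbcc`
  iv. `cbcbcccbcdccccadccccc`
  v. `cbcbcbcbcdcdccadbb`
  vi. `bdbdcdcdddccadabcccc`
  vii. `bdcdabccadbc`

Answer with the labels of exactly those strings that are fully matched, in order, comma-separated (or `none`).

v, vi, vii

i → no match
ii → no match
iii → no match
iv → no match
v → match
vi → match
vii → match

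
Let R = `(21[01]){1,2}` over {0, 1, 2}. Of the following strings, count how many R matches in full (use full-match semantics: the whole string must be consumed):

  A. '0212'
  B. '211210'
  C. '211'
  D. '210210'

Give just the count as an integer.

3

A → no match — must start with '21'
B → match
C → match
D → match
Total matched: 3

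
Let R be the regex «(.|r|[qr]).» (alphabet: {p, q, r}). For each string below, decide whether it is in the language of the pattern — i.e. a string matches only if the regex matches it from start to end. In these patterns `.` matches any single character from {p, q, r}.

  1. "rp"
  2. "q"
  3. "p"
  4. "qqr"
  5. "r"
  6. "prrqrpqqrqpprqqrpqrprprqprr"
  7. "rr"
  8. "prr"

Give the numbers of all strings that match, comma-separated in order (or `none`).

1 → match
2 → no match
3 → no match
4 → no match
5 → no match
6 → no match
7 → match
8 → no match

1, 7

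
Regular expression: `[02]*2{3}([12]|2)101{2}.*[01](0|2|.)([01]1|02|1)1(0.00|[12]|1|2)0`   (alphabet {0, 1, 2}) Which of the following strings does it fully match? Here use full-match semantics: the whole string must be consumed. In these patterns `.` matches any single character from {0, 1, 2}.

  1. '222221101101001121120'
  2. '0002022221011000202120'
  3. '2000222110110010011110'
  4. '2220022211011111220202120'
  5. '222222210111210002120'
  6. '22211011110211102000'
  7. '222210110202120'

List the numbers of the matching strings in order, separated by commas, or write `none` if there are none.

1 → match
2 → match
3 → match
4 → match
5 → match
6 → match
7 → match

1, 2, 3, 4, 5, 6, 7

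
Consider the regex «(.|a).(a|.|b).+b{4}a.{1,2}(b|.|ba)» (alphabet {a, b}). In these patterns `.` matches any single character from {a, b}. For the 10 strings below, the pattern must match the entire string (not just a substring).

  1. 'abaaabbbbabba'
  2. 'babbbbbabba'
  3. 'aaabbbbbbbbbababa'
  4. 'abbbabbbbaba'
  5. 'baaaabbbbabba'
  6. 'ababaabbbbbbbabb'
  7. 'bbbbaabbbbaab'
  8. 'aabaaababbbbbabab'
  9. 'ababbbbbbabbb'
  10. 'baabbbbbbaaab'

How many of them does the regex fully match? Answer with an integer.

1 → match
2 → no match
3 → match
4 → match
5 → match
6 → match
7 → match
8 → match
9 → match
10 → match
Total matched: 9

9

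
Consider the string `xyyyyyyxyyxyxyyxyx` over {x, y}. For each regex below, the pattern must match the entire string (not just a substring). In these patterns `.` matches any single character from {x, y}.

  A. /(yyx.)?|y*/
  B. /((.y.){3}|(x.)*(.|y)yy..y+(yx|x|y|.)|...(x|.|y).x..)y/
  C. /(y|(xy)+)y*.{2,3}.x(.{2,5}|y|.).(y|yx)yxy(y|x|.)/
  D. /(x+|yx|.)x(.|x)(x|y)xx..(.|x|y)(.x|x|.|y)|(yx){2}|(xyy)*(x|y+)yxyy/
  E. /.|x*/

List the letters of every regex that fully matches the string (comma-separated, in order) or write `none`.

C

A → no match
B → no match — must end with `y`
C → match
D → no match
E → no match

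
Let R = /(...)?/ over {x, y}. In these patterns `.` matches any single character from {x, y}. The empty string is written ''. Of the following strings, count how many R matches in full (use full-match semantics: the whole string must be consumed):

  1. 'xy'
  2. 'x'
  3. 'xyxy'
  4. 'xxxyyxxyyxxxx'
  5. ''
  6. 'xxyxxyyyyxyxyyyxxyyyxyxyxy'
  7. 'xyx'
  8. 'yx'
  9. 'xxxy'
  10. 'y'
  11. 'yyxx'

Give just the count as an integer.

2

1 → no match
2 → no match
3 → no match
4 → no match
5 → match
6 → no match
7 → match
8 → no match
9 → no match
10 → no match
11 → no match
Total matched: 2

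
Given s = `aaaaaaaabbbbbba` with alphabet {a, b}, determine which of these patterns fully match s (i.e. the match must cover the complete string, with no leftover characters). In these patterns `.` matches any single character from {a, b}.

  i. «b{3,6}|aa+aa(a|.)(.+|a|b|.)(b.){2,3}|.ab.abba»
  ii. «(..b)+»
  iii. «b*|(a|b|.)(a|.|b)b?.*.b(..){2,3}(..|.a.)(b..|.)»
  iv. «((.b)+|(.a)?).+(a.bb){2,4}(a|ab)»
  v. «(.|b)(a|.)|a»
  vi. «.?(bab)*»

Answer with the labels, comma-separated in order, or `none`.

i → match
ii → no match — must end with `b`
iii → no match
iv → no match
v → no match
vi → no match

i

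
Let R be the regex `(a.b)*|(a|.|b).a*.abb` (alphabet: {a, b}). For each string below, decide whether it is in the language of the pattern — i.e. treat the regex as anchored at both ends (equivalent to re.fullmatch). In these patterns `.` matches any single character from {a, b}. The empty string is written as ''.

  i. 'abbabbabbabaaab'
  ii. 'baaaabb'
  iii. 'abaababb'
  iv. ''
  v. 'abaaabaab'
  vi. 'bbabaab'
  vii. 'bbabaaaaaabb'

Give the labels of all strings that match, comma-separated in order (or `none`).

i → no match
ii. 'baaaabb' → match
iii. 'abaababb' → match
iv. '' → match
v. 'abaaabaab' → no match
vi. 'bbabaab' → no match
vii. 'bbabaaaaaabb' → no match

ii, iii, iv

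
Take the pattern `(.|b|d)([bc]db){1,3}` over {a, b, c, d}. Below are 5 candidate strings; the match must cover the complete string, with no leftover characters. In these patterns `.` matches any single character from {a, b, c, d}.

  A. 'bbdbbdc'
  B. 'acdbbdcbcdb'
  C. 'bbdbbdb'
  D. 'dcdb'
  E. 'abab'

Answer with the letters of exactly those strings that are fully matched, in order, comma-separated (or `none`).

C, D

A. 'bbdbbdc' → no match — must end with 'db'
B. 'acdbbdcbcdb' → no match
C. 'bbdbbdb' → match
D. 'dcdb' → match
E. 'abab' → no match — must end with 'db'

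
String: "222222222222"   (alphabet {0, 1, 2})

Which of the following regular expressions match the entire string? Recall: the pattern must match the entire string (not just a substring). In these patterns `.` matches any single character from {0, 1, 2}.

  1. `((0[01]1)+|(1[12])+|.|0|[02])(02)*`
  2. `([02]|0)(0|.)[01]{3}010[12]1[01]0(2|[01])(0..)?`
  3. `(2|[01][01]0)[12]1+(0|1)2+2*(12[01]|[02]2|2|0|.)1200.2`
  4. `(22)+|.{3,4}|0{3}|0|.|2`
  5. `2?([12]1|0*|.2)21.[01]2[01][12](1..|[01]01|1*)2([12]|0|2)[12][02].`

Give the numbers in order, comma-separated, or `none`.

1 → no match
2 → no match
3 → no match
4 → match
5 → no match

4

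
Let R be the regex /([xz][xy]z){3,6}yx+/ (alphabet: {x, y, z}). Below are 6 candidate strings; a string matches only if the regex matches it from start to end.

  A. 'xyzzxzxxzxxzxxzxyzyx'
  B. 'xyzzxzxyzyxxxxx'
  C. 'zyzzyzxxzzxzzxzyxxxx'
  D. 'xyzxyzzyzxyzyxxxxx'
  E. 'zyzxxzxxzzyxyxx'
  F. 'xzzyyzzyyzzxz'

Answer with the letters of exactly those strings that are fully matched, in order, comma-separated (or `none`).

A → match
B → match
C → match
D → match
E → no match
F → no match — must end with 'x'

A, B, C, D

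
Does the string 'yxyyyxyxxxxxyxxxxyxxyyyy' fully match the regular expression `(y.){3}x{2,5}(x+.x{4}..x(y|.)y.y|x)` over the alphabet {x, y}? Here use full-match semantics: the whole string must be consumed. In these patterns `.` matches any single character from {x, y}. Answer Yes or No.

No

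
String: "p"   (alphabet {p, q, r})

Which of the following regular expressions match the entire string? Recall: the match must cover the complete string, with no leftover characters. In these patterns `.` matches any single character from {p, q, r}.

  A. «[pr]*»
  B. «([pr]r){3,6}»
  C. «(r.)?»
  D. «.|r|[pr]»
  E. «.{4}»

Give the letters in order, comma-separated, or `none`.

A, D

A → match
B → no match — must end with "r"
C → no match
D → match
E → no match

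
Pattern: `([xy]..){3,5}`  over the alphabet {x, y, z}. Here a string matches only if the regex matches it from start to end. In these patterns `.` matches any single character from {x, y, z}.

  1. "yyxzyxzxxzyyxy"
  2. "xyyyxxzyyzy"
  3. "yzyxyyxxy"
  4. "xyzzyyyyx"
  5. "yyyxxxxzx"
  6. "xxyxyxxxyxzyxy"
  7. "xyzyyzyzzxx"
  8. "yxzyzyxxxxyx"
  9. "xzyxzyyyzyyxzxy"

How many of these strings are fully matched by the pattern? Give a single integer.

1 → no match
2 → no match
3 → match
4 → no match
5 → match
6 → no match
7 → no match
8 → match
9 → no match
Total matched: 3

3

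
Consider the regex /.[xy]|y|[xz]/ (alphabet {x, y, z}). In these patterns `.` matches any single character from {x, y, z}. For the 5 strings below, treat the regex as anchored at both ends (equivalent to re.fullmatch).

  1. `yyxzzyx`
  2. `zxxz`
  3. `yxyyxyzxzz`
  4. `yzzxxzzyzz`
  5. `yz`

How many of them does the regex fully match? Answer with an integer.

0

1 → no match
2 → no match
3 → no match
4 → no match
5 → no match
Total matched: 0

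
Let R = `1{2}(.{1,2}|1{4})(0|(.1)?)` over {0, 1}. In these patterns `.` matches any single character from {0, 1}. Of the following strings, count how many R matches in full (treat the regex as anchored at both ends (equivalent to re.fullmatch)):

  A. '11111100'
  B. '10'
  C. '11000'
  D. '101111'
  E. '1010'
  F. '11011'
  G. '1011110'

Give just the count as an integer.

2

A. '11111100' → no match
B. '10' → no match
C. '11000' → match
D. '101111' → no match
E. '1010' → no match
F. '11011' → match
G. '1011110' → no match
Total matched: 2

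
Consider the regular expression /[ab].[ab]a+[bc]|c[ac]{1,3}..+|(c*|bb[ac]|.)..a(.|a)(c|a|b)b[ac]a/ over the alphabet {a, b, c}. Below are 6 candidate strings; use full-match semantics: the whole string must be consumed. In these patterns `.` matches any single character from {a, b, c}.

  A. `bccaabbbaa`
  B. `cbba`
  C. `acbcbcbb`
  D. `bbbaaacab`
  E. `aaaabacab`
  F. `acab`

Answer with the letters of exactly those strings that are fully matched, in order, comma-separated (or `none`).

none

A → no match
B → no match
C → no match
D → no match
E → no match
F → no match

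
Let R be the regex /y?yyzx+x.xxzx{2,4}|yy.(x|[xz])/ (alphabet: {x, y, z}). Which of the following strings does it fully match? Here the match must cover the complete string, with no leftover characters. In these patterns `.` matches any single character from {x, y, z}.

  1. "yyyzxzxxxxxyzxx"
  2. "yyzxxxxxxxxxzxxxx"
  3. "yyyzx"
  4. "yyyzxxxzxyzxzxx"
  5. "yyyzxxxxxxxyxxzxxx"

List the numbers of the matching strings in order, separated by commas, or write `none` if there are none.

1 → no match
2 → match
3 → no match
4 → no match
5 → match

2, 5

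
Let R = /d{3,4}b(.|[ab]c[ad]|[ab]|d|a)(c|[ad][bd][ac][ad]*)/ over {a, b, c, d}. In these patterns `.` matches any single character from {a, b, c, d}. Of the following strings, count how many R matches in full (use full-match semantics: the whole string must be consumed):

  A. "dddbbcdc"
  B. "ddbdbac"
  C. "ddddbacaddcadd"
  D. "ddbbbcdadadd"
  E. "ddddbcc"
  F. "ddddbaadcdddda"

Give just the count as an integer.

A → match
B → no match
C → match
D → no match
E → match
F → match
Total matched: 4

4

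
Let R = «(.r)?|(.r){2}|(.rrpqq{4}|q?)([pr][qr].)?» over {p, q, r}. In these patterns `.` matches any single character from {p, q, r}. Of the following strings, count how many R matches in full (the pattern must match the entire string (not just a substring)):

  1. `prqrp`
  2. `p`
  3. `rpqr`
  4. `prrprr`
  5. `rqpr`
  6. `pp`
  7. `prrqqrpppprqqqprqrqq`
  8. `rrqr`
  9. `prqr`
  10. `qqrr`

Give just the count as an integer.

2

1 → no match
2 → no match
3 → no match
4 → no match
5 → no match
6 → no match
7 → no match
8 → match
9 → match
10 → no match
Total matched: 2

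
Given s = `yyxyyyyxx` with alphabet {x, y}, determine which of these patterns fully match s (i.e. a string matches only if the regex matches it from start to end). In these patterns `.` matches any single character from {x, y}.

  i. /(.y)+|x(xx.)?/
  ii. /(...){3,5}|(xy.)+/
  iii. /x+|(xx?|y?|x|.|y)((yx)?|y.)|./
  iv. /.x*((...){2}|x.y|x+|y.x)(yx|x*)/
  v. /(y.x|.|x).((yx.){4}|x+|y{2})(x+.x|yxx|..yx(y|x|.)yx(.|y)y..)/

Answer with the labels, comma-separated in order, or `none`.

i → no match
ii → match
iii → no match
iv → match
v → match

ii, iv, v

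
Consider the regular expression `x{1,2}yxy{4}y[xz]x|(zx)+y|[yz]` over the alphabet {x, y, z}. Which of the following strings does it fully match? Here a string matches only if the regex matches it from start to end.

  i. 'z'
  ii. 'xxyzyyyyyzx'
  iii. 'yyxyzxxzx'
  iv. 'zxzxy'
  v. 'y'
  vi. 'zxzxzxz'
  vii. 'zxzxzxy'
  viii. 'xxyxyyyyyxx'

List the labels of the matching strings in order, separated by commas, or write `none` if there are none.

i. 'z' → match
ii. 'xxyzyyyyyzx' → no match
iii. 'yyxyzxxzx' → no match
iv. 'zxzxy' → match
v. 'y' → match
vi. 'zxzxzxz' → no match
vii. 'zxzxzxy' → match
viii. 'xxyxyyyyyxx' → match

i, iv, v, vii, viii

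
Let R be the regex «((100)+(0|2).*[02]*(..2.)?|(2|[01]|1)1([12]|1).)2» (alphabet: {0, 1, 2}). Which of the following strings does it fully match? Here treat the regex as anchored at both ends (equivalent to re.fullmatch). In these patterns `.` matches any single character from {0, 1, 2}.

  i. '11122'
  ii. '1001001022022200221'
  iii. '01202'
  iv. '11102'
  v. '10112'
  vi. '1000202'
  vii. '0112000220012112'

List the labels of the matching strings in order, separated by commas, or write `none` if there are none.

i, iii, iv, vi

i → match
ii → no match — must end with '2'
iii → match
iv → match
v → no match
vi → match
vii → no match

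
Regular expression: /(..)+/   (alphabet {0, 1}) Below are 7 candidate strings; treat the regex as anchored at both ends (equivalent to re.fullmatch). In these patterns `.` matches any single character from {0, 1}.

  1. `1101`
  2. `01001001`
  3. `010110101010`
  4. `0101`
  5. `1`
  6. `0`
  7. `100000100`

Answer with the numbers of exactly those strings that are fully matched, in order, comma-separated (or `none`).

1, 2, 3, 4

1 → match
2 → match
3 → match
4 → match
5 → no match
6 → no match
7 → no match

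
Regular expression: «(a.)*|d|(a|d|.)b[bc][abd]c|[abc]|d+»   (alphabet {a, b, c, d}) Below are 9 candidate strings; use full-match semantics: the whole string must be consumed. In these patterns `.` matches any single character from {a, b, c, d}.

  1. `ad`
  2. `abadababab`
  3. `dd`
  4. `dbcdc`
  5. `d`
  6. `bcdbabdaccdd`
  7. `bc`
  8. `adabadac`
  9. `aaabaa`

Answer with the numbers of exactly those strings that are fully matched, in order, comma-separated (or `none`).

1 → match
2 → match
3 → match
4 → match
5 → match
6 → no match
7 → no match
8 → match
9 → match

1, 2, 3, 4, 5, 8, 9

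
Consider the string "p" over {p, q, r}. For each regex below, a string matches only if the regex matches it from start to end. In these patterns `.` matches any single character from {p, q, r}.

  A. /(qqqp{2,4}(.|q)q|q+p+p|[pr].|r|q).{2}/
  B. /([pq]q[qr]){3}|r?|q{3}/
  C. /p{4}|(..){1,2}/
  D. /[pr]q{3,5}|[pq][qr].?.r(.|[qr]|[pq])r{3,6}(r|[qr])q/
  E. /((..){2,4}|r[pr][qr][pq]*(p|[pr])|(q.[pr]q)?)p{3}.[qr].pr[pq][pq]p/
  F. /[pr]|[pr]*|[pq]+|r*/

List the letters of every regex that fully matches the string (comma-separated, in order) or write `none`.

F

A → no match
B → no match
C → no match
D → no match — must end with "q"
E → no match
F → match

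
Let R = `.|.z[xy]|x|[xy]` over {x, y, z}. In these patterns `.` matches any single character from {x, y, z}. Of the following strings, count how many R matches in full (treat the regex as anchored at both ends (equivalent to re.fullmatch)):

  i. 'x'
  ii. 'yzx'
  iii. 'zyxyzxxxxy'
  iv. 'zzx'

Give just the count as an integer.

i → match
ii → match
iii → no match
iv → match
Total matched: 3

3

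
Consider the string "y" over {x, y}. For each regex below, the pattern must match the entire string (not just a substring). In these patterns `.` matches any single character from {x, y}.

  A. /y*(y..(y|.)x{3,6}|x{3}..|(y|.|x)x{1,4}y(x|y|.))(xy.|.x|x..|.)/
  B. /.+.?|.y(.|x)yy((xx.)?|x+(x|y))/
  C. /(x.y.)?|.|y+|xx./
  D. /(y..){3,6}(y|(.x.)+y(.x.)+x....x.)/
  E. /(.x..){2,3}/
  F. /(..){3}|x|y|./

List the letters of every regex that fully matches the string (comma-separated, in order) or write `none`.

A → no match
B → match
C → match
D → no match
E → no match
F → match

B, C, F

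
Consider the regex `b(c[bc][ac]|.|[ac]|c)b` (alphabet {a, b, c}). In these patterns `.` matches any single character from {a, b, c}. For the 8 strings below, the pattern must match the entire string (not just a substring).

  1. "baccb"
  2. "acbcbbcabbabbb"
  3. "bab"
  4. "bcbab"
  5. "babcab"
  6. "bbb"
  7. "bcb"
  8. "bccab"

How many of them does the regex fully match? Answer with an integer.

5

1 → no match
2 → no match — must start with "b"
3 → match
4 → match
5 → no match
6 → match
7 → match
8 → match
Total matched: 5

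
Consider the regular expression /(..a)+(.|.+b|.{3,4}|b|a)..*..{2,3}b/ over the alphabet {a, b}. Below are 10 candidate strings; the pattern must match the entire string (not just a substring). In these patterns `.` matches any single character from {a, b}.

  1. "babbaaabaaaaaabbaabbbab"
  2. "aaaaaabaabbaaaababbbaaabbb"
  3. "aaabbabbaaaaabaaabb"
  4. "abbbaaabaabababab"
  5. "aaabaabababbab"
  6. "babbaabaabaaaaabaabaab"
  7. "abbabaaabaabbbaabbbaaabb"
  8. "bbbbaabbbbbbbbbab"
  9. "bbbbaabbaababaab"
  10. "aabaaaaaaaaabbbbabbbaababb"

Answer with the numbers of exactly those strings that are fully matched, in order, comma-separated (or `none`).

1 → no match
2 → match
3 → match
4 → no match
5 → match
6 → no match
7 → no match
8 → no match
9 → no match
10 → no match

2, 3, 5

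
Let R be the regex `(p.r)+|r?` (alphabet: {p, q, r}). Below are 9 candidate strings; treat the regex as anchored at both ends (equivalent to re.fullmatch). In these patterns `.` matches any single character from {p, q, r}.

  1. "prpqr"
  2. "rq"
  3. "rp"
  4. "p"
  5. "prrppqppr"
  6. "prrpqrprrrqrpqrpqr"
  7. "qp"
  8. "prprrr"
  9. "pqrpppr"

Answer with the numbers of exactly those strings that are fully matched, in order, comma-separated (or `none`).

1 → no match
2 → no match
3 → no match
4 → no match
5 → no match
6 → no match
7 → no match
8 → no match
9 → no match

none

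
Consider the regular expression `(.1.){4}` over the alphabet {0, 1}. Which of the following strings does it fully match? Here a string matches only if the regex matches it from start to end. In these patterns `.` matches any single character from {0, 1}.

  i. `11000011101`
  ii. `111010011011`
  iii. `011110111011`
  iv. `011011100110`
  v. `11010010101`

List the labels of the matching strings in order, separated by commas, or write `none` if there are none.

i → no match
ii → match
iii → match
iv → no match
v → no match

ii, iii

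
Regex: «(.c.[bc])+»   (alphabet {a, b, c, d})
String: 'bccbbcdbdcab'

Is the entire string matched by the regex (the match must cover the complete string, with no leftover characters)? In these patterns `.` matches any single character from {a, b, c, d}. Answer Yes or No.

Yes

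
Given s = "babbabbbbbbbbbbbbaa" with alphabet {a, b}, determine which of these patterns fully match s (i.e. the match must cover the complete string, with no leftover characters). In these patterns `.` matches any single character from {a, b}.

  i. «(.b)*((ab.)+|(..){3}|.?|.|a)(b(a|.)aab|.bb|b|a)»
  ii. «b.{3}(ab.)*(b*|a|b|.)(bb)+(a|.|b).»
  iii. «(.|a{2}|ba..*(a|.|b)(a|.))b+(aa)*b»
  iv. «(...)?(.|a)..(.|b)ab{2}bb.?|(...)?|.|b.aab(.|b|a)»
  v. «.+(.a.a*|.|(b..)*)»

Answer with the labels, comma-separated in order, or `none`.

i → no match
ii → match
iii → no match — must end with "b"
iv → no match
v → match

ii, v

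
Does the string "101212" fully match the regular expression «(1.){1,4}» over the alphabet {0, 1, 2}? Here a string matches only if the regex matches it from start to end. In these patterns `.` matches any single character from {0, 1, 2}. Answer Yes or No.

Yes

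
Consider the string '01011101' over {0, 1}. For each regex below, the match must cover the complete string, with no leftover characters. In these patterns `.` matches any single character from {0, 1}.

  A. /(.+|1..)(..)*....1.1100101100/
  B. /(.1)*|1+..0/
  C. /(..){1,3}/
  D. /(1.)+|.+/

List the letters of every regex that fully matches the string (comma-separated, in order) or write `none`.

A → no match — must end with '1100101100'
B → match
C → no match
D → match

B, D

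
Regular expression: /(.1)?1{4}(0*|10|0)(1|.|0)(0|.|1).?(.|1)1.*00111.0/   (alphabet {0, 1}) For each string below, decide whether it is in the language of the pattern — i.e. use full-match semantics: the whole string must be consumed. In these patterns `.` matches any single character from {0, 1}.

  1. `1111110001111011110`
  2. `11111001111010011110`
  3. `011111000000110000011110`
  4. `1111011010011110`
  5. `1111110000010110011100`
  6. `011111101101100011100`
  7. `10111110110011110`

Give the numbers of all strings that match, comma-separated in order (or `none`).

1 → no match
2 → match
3 → match
4 → match
5 → match
6 → match
7 → no match

2, 3, 4, 5, 6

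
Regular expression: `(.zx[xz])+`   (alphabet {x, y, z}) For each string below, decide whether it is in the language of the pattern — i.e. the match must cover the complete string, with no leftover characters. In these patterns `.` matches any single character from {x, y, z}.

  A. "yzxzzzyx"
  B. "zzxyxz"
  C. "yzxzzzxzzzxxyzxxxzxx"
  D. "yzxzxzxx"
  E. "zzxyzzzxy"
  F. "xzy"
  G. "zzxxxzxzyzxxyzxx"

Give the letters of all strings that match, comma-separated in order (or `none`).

C, D, G

A → no match
B → no match
C → match
D → match
E → no match
F → no match
G → match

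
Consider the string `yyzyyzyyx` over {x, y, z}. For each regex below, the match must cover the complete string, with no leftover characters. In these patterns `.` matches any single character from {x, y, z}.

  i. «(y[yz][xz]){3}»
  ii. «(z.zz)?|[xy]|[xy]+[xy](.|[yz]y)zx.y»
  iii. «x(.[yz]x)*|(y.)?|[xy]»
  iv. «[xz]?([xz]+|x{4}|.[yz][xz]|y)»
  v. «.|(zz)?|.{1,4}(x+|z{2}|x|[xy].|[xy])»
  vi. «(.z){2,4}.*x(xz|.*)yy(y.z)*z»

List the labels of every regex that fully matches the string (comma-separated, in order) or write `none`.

i → match
ii → no match
iii → no match
iv → no match
v → no match
vi → no match — must end with `z`

i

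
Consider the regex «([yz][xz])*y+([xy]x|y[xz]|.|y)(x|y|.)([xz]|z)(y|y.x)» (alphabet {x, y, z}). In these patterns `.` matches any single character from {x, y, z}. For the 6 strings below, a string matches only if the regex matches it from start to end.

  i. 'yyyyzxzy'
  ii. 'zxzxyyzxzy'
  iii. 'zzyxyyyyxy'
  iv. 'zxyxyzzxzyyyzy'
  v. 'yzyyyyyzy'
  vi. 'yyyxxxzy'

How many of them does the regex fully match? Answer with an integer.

5

i → match
ii → match
iii → match
iv → no match
v → match
vi → match
Total matched: 5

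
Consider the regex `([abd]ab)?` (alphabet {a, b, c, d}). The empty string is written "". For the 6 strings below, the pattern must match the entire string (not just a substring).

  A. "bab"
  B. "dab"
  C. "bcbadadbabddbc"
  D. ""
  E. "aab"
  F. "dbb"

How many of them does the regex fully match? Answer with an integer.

4

A → match
B → match
C → no match
D → match
E → match
F → no match
Total matched: 4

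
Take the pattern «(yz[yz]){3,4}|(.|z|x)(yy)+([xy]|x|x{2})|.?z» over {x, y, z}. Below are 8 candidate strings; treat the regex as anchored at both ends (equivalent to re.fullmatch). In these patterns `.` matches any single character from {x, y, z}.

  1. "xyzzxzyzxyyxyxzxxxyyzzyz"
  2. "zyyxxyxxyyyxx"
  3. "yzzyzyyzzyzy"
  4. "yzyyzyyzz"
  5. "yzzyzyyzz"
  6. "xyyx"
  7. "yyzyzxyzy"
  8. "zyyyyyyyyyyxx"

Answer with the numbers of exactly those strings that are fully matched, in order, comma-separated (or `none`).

3, 4, 5, 6, 8

1 → no match
2 → no match
3. "yzzyzyyzzyzy" → match
4. "yzyyzyyzz" → match
5. "yzzyzyyzz" → match
6. "xyyx" → match
7. "yyzyzxyzy" → no match
8 → match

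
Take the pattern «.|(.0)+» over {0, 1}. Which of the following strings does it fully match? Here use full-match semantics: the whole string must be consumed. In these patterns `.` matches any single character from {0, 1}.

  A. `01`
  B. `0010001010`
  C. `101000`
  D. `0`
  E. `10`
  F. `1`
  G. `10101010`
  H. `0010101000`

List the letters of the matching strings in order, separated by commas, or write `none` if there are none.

B, C, D, E, F, G, H

A → no match
B → match
C → match
D → match
E → match
F → match
G → match
H → match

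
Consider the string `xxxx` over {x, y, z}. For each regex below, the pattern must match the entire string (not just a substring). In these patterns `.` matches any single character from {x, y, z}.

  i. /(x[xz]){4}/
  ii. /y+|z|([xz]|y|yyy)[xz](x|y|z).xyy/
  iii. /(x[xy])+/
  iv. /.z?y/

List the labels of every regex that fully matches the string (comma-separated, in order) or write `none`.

i → no match
ii → no match
iii → match
iv → no match — must end with `y`

iii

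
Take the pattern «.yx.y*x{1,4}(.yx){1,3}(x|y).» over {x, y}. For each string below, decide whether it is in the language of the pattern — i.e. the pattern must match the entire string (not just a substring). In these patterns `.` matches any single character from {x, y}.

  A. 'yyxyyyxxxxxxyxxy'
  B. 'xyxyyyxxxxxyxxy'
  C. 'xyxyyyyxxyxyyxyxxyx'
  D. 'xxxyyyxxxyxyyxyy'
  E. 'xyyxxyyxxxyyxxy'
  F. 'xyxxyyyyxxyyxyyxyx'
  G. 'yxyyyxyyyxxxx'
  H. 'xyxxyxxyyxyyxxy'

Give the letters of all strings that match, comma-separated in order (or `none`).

A → no match
B → match
C → no match
D → no match
E → no match
F → match
G → no match
H → match

B, F, H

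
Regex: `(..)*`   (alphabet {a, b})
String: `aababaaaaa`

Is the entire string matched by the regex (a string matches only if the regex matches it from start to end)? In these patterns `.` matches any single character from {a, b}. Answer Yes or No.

Yes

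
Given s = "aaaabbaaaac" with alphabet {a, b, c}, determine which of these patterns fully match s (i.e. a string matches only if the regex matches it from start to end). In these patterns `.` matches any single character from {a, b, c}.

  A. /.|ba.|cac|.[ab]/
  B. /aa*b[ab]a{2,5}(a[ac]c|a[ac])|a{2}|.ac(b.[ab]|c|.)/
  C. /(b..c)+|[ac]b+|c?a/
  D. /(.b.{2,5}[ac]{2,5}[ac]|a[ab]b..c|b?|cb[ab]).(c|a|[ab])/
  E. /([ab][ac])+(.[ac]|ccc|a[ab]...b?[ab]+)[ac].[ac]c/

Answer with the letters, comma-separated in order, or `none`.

B

A → no match
B → match
C → no match
D → no match
E → no match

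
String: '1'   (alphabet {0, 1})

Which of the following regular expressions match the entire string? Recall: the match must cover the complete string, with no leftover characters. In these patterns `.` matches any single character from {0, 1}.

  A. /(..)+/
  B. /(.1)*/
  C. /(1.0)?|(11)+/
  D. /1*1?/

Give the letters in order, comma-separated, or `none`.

D

A → no match
B → no match
C → no match
D → match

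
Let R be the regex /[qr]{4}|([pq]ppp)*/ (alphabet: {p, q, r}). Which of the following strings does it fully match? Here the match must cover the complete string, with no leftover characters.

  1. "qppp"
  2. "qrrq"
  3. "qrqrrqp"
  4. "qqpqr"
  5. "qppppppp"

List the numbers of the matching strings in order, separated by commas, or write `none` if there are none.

1, 2, 5

1 → match
2 → match
3 → no match
4 → no match
5 → match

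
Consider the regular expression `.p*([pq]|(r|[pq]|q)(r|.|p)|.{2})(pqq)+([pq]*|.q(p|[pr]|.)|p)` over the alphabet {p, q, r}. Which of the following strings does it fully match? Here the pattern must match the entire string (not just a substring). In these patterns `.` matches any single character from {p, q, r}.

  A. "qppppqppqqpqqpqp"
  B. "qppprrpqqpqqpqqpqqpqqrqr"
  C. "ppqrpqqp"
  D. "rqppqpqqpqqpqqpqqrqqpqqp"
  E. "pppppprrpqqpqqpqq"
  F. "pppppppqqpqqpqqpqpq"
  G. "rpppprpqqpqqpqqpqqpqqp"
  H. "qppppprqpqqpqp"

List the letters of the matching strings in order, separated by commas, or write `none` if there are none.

A → match
B → match
C → match
D → no match
E → match
F → match
G → match
H → match

A, B, C, E, F, G, H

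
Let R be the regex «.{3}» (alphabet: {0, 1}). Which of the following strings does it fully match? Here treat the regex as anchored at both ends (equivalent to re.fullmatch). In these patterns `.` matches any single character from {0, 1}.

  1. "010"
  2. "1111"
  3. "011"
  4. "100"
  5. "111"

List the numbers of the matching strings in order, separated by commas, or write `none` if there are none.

1. "010" → match
2. "1111" → no match
3. "011" → match
4. "100" → match
5. "111" → match

1, 3, 4, 5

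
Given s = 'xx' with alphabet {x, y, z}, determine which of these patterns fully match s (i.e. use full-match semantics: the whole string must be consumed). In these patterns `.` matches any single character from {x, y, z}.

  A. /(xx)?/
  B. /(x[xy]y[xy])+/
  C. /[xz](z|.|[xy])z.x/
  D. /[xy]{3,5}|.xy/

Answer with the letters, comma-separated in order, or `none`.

A → match
B → no match
C → no match
D → no match

A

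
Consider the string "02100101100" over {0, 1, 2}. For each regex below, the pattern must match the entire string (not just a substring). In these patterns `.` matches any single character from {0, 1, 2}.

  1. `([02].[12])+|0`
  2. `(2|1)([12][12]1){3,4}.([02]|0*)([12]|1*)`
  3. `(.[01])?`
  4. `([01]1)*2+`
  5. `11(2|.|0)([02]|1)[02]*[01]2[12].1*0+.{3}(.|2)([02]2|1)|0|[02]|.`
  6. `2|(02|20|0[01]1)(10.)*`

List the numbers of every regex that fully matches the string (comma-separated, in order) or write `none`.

6

1 → no match
2 → no match
3 → no match
4 → no match — must end with "2"
5 → no match
6 → match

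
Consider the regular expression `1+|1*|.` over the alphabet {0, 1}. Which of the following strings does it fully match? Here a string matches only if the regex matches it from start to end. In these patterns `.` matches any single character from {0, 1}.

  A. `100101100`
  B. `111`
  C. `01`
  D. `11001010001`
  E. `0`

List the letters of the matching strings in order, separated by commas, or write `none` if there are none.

B, E

A. `100101100` → no match
B. `111` → match
C. `01` → no match
D. `11001010001` → no match
E. `0` → match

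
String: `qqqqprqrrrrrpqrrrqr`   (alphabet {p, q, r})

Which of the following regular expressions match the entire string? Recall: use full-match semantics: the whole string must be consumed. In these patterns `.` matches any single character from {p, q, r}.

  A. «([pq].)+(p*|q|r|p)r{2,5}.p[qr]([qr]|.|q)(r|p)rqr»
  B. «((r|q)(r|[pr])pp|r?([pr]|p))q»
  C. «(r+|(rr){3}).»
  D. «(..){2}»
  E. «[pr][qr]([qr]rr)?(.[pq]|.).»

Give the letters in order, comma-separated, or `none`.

A

A → match
B → no match — must end with `q`
C → no match
D → no match
E → no match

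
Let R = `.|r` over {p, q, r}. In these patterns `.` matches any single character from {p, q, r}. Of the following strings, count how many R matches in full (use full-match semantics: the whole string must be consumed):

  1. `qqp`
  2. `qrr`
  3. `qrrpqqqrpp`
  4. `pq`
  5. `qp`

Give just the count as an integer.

0

1. `qqp` → no match
2. `qrr` → no match
3. `qrrpqqqrpp` → no match
4. `pq` → no match
5. `qp` → no match
Total matched: 0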